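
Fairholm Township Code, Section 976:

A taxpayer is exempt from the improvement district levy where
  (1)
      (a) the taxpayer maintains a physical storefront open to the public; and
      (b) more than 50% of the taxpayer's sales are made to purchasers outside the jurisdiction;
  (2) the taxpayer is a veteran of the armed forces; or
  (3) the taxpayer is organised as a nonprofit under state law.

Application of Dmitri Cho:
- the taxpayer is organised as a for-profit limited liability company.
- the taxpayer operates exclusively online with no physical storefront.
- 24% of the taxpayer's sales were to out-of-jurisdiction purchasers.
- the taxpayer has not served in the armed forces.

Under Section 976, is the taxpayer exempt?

No — not exempt.

(a) has storefront — not met.
(b) >50% out-of-jur. sales — not met.
(1): F AND F → false.
(2) veteran — fails.
(3) nonprofit — not met.
Overall = F OR F OR F = false.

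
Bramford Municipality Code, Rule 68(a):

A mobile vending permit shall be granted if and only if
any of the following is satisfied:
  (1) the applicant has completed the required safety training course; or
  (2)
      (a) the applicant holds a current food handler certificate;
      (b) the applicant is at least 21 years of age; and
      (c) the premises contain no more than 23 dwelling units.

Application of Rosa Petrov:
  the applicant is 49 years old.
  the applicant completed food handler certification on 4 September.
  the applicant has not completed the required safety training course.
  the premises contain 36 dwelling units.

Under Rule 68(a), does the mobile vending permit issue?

(1) safety training — fails.
(a) food handler cert. — met.
(b) age ≥ 21 — met.
(c) ≤ 23 units — not met.
So (2) is not satisfied (T AND T AND F).
Overall: F OR F → false.

No — denied.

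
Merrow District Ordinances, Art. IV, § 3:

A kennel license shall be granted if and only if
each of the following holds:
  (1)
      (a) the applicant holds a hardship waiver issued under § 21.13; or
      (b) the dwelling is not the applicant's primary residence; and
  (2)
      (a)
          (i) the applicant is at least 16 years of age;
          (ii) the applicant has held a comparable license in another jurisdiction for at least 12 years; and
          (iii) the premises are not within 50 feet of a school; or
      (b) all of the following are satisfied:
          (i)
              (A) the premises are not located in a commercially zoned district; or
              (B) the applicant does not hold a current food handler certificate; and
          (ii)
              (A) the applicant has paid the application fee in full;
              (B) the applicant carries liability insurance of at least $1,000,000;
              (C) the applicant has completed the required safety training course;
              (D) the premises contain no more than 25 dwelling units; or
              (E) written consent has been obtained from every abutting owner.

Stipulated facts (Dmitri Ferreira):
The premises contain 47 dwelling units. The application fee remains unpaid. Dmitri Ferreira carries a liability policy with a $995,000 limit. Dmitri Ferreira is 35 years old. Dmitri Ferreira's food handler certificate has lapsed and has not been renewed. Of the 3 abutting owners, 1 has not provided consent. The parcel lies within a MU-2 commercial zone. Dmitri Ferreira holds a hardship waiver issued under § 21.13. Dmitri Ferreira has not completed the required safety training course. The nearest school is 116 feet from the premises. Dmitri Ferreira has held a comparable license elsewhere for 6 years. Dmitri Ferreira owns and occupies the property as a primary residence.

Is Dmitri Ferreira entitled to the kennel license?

No — denied.

(a) hardship waiver — met.
(b) not (primary residence) — not satisfied.
So (1) is satisfied (T OR F).
(i) age ≥ 16 — satisfied.
(ii) prior license ≥ 12 yr — fails.
(iii) ≥50 ft from school — satisfied.
(a) = T AND F AND T = false.
(A) not (commercially zoned) — fails.
(B) not (food handler cert.) — met.
So (i) is satisfied (F OR T).
(A) fee paid — fails.
(B) insurance ≥ $1,000,000 — not satisfied.
(C) safety training — not satisfied.
(D) ≤ 25 units — fails.
(E) all abutters consent — not satisfied.
(ii): F OR F OR F OR F OR F → false.
So (b) is not satisfied (T AND F).
So (2) is not satisfied (F OR F).
Overall: T AND F → false.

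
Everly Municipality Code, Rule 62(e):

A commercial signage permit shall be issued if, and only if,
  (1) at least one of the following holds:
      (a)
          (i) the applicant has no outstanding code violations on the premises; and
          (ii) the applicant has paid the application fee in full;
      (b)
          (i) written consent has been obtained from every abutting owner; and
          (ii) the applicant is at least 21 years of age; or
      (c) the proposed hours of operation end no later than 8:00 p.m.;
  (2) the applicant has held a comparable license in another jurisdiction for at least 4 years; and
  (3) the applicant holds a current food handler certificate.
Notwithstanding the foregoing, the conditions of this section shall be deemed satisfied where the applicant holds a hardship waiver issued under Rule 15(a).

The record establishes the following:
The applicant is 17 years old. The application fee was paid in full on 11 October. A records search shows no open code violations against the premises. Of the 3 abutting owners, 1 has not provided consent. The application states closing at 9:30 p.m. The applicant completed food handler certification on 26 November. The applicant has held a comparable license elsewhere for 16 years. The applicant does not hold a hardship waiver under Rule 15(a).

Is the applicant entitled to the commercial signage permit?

(i) no code violations — satisfied.
(ii) fee paid — met.
So (a) is satisfied (T AND T).
(i) all abutters consent — not satisfied.
(ii) age ≥ 21 — fails.
(b) = F AND F = false.
(c) closes by 8 p.m. — not met.
So (1) is satisfied (T OR F OR F).
(2) prior license ≥ 4 yr — met.
(3) food handler cert. — met.
Overall: T AND T AND T → true.
Exception (hardship waiver) — not satisfied.
Result: main true OR exception false → true.

Yes — granted.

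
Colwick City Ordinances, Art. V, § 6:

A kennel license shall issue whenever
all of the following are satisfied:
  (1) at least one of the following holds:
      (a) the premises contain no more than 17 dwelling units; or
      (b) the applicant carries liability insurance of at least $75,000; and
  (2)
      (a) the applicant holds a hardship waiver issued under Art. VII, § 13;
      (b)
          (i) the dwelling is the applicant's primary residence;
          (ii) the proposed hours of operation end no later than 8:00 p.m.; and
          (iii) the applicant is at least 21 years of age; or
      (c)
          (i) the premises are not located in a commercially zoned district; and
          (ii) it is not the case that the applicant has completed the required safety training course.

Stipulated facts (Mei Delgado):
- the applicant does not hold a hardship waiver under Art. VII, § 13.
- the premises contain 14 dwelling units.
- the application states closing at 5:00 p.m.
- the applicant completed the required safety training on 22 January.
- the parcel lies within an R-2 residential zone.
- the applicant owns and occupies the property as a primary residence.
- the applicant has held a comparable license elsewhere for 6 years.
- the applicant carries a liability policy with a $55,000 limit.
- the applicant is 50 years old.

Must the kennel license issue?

Yes — granted.

(a) ≤ 17 units — holds.
(b) insurance ≥ $75,000 — fails.
So (1) is satisfied (T OR F).
(a) hardship waiver — not satisfied.
(i) primary residence — satisfied.
(ii) closes by 8 p.m. — holds.
(iii) age ≥ 21 — holds.
(b): T AND T AND T → true.
(i) not (commercially zoned) — holds.
(ii) not (safety training) — not met.
(c) = T AND F = false.
So (2) is satisfied (F OR T OR F).
So Overall is satisfied (T AND T).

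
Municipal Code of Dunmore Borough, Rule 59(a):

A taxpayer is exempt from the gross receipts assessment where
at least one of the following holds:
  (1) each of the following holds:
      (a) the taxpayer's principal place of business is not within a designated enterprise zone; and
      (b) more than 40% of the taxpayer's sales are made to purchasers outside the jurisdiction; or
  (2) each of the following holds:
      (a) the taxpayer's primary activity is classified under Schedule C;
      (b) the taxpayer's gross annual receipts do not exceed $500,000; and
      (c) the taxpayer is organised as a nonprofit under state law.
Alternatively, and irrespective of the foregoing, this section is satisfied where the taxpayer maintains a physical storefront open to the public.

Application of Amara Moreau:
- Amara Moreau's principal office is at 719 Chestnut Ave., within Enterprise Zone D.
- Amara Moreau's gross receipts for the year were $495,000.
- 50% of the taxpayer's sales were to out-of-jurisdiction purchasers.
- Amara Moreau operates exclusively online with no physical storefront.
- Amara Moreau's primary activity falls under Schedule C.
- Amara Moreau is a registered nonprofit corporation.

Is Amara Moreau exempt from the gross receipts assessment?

Yes — exempt.

(a) not (in enterprise zone) — not satisfied.
(b) >40% out-of-jur. sales — holds.
(1): F AND T → false.
(a) Schedule C activity — satisfied.
(b) receipts ≤ $500,000 — met.
(c) nonprofit — met.
(2) = T AND T AND T = true.
So Overall is satisfied (F OR T).
Exception (has storefront) — not satisfied.
Result: main true OR exception false → true.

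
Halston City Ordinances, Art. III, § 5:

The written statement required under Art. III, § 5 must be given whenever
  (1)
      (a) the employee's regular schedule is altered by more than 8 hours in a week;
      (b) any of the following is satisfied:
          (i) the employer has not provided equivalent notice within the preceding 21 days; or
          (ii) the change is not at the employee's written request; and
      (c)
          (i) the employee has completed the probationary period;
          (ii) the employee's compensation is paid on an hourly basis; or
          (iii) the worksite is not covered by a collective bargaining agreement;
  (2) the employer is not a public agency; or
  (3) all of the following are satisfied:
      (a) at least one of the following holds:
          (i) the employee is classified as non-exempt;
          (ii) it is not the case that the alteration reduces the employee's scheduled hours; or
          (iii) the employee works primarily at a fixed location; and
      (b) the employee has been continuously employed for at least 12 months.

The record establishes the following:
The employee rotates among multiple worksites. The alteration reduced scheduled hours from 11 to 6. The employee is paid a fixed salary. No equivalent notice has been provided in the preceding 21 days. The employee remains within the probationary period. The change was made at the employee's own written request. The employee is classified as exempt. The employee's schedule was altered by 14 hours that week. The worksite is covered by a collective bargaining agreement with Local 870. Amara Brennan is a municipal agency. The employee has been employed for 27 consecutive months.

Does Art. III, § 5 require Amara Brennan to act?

(a) schedule shift > 8h — met.
(i) no recent notice — satisfied.
(ii) not employee-requested — fails.
(b) = T OR F = true.
(i) past probation — not satisfied.
(ii) hourly-paid — not satisfied.
(iii) no CBA — not met.
(c) = F OR F OR F = false.
(1): T AND T AND F → false.
(2) not (public agency) — not satisfied.
(i) non-exempt — fails.
(ii) not (hours reduced) — not met.
(iii) fixed location — fails.
So (a) is not satisfied (F OR F OR F).
(b) tenure ≥ 12 mo. — holds.
(3) = F AND T = false.
So Overall is not satisfied (F OR F OR F).

No — not required.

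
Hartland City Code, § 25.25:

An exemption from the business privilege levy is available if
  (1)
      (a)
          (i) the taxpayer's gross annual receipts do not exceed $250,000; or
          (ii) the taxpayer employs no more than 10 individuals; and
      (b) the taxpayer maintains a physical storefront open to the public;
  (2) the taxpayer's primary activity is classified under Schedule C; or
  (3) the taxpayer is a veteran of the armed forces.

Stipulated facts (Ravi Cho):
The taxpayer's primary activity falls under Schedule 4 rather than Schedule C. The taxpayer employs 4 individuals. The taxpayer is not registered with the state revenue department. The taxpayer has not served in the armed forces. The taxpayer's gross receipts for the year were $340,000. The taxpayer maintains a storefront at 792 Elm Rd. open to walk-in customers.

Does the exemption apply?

(i) receipts ≤ $250,000 — fails.
(ii) ≤ 10 employees — satisfied.
(a) = F OR T = true.
(b) has storefront — holds.
So (1) is satisfied (T AND T).
(2) Schedule C activity — fails.
(3) veteran — fails.
Overall: T OR F OR F → true.

Yes — exempt.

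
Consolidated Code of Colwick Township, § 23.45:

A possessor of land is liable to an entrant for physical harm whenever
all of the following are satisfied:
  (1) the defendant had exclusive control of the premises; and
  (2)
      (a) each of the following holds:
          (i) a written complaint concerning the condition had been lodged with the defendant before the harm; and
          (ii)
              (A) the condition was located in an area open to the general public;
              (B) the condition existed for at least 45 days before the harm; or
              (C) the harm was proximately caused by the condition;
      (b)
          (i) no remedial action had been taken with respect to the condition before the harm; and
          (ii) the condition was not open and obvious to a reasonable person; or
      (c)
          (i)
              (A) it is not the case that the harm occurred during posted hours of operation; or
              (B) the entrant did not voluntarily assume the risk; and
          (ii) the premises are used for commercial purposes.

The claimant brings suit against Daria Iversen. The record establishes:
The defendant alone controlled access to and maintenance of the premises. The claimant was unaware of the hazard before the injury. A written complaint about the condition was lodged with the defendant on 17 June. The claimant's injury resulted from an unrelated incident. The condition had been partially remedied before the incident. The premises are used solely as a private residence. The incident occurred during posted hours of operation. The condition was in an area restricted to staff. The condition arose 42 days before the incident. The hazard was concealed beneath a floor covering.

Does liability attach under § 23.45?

No — not liable.

(1) exclusive control — met.
(i) complaint lodged — met.
(A) public area — fails.
(B) condition ≥45 days old — not met.
(C) proximate cause — not satisfied.
(ii) = F OR F OR F = false.
(a) = T AND F = false.
(i) no remedial action — not satisfied.
(ii) not open/obvious — satisfied.
(b) = F AND T = false.
(A) not (during posted hours) — fails.
(B) no assumed risk — satisfied.
(i): F OR T → true.
(ii) commercial use — not satisfied.
(c) = T AND F = false.
(2): F OR F OR F → false.
So Overall is not satisfied (T AND F).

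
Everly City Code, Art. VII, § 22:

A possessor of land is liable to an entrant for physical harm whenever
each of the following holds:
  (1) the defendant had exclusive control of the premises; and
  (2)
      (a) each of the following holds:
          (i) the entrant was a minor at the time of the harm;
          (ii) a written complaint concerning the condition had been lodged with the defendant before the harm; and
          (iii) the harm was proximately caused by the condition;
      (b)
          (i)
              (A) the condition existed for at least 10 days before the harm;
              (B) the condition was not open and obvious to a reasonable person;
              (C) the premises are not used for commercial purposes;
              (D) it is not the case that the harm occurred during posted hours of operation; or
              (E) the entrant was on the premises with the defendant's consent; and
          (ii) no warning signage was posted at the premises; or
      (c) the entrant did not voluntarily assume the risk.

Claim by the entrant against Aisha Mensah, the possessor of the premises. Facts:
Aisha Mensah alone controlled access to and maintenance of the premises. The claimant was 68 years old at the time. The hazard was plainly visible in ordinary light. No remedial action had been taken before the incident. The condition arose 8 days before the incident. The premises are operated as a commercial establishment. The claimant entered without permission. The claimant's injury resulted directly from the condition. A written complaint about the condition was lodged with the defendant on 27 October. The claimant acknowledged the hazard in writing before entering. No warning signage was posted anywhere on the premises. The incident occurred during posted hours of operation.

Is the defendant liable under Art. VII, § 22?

(1) exclusive control — satisfied.
(i) entrant a minor — not met.
(ii) complaint lodged — holds.
(iii) proximate cause — holds.
So (a) is not satisfied (F AND T AND T).
(A) condition ≥10 days old — not satisfied.
(B) not open/obvious — not satisfied.
(C) not (commercial use) — not met.
(D) not (during posted hours) — not met.
(E) consent to enter — fails.
(i): F OR F OR F OR F OR F → false.
(ii) no signage posted — holds.
(b) = F AND T = false.
(c) no assumed risk — not satisfied.
So (2) is not satisfied (F OR F OR F).
So Overall is not satisfied (T AND F).

No — not liable.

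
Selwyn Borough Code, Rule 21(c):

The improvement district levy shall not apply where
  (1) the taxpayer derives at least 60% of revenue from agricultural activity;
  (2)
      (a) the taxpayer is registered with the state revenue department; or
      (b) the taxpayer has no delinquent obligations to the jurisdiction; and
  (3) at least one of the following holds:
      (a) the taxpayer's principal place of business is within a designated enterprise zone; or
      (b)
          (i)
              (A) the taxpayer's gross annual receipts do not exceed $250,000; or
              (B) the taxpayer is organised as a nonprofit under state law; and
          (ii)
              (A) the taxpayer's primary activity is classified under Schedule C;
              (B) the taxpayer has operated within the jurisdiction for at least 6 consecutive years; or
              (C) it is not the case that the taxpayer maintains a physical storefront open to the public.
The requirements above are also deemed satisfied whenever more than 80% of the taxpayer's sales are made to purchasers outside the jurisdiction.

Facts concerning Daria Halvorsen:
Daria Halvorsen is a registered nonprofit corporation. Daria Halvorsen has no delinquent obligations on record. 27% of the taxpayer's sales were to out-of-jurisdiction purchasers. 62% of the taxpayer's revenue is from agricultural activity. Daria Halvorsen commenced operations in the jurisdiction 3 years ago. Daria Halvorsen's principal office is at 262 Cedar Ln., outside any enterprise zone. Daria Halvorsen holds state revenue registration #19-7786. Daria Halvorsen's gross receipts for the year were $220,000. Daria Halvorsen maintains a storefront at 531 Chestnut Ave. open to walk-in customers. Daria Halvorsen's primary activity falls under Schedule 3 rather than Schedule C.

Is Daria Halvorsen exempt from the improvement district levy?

(1) ≥60% agricultural — satisfied.
(a) state-registered — met.
(b) no delinquency — met.
(2) = T OR T = true.
(a) in enterprise zone — fails.
(A) receipts ≤ $250,000 — met.
(B) nonprofit — holds.
So (i) is satisfied (T OR T).
(A) Schedule C activity — not satisfied.
(B) ≥ 6 yrs in jurisdiction — not met.
(C) not (has storefront) — not met.
(ii) = F OR F OR F = false.
(b) = T AND F = false.
(3): F OR F → false.
So Overall is not satisfied (T AND T AND F).
Exception (>80% out-of-jur. sales) — not satisfied.
Result: main false OR exception false → false.

No — not exempt.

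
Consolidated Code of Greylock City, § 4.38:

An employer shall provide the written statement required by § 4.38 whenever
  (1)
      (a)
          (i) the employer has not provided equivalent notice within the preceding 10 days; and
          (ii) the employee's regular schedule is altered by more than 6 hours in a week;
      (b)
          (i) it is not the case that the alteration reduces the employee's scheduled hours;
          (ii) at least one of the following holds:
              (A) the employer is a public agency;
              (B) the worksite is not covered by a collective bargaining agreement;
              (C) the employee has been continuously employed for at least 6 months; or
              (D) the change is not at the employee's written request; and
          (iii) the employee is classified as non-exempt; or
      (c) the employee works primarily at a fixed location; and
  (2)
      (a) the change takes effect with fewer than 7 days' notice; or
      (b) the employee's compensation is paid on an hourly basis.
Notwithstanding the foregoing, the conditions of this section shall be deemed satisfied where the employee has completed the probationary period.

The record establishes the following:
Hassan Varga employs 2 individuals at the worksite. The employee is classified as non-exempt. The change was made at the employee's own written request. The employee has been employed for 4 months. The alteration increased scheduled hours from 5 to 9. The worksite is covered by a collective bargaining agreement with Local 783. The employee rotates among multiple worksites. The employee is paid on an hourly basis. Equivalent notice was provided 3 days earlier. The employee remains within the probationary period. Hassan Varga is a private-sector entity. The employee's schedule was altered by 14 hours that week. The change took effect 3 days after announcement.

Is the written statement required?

(i) no recent notice — not satisfied.
(ii) schedule shift > 6h — satisfied.
So (a) is not satisfied (F AND T).
(i) not (hours reduced) — holds.
(A) public agency — not satisfied.
(B) no CBA — not satisfied.
(C) tenure ≥ 6 mo. — not satisfied.
(D) not employee-requested — not satisfied.
(ii): F OR F OR F OR F → false.
(iii) non-exempt — satisfied.
So (b) is not satisfied (T AND F AND T).
(c) fixed location — not met.
(1): F OR F OR F → false.
(a) < 7 days' notice — satisfied.
(b) hourly-paid — satisfied.
(2): T OR T → true.
Overall = F AND T = false.
Exception (past probation) — not satisfied.
Result: main false OR exception false → false.

No — not required.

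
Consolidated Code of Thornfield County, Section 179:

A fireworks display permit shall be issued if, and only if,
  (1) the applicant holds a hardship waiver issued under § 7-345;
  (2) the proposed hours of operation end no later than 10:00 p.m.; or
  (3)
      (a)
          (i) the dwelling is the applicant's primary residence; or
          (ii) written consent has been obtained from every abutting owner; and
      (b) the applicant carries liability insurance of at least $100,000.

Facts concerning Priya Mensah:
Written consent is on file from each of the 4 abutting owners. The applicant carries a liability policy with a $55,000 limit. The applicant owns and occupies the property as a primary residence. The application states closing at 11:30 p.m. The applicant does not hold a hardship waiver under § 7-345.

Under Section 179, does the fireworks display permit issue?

(1) hardship waiver — fails.
(2) closes by 10 p.m. — not met.
(i) primary residence — met.
(ii) all abutters consent — met.
(a): T OR T → true.
(b) insurance ≥ $100,000 — fails.
(3) = T AND F = false.
So Overall is not satisfied (F OR F OR F).

No — denied.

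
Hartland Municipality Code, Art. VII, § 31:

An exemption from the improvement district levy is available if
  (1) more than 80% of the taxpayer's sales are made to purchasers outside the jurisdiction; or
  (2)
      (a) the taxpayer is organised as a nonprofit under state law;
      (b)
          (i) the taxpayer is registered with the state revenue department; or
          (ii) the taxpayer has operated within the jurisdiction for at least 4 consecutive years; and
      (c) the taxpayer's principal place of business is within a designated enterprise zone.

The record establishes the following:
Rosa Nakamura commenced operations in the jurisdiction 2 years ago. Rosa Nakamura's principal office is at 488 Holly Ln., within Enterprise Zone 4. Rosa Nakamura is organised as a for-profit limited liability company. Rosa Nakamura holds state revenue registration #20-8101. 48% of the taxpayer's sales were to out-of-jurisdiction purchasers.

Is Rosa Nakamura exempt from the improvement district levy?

(1) >80% out-of-jur. sales — not satisfied.
(a) nonprofit — fails.
(i) state-registered — satisfied.
(ii) ≥ 4 yrs in jurisdiction — not met.
(b): T OR F → true.
(c) in enterprise zone — met.
(2): F AND T AND T → false.
So Overall is not satisfied (F OR F).

No — not exempt.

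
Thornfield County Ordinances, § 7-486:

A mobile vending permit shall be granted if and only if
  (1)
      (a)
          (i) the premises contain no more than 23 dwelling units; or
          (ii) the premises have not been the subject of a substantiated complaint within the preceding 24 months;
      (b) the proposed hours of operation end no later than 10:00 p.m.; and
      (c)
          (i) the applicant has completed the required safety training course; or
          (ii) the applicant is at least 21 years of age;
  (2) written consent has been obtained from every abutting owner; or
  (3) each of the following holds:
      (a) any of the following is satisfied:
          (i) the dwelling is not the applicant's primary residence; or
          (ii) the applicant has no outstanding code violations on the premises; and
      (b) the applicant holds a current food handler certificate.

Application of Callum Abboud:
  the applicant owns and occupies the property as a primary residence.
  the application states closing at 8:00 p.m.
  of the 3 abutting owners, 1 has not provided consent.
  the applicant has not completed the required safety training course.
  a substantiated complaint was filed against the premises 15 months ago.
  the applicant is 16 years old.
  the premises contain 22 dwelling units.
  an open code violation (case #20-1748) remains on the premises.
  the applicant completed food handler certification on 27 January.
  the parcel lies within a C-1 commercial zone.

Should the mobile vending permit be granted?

(i) ≤ 23 units — holds.
(ii) no complaint in 24 mo. — not met.
(a): T OR F → true.
(b) closes by 10 p.m. — met.
(i) safety training — not satisfied.
(ii) age ≥ 21 — not met.
So (c) is not satisfied (F OR F).
(1) = T AND T AND F = false.
(2) all abutters consent — not satisfied.
(i) not (primary residence) — not met.
(ii) no code violations — not satisfied.
So (a) is not satisfied (F OR F).
(b) food handler cert. — satisfied.
So (3) is not satisfied (F AND T).
So Overall is not satisfied (F OR F OR F).

No — denied.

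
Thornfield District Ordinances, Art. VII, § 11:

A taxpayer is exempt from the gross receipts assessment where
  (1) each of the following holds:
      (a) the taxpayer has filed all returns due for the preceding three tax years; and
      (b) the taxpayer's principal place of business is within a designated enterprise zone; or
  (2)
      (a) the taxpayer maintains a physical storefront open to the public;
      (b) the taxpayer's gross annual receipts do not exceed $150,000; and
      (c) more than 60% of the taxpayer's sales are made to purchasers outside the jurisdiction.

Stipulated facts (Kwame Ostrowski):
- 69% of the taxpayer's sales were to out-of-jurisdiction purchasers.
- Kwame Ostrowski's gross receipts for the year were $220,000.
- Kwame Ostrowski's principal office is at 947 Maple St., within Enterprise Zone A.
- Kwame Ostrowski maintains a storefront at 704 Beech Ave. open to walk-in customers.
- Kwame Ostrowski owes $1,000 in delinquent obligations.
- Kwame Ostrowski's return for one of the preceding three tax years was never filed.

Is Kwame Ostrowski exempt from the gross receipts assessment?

No — not exempt.

(a) returns current — not met.
(b) in enterprise zone — met.
(1) = F AND T = false.
(a) has storefront — satisfied.
(b) receipts ≤ $150,000 — fails.
(c) >60% out-of-jur. sales — satisfied.
(2): T AND F AND T → false.
Overall = F OR F = false.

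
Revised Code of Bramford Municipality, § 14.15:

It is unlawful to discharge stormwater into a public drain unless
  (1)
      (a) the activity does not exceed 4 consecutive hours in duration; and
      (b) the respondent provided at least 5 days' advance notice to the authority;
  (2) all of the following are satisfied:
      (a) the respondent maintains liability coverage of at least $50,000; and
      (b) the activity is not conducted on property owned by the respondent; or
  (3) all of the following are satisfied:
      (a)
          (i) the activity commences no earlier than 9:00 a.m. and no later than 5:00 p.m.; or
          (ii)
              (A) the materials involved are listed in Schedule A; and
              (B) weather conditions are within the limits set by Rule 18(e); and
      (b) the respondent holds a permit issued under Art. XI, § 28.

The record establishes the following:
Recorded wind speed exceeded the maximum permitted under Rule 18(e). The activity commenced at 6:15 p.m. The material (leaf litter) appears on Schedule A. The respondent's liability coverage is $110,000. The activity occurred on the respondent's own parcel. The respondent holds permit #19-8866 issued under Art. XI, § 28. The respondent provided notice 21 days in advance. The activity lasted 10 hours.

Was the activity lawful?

No — unlawful.

(a) ≤ 4 hrs duration — not met.
(b) ≥5 days' notice — holds.
So (1) is not satisfied (F AND T).
(a) coverage ≥ $50,000 — met.
(b) not (own property) — not satisfied.
(2) = T AND F = false.
(i) start within hours — not satisfied.
(A) Schedule A material — met.
(B) weather ok — fails.
(ii) = T AND F = false.
So (a) is not satisfied (F OR F).
(b) holds permit — satisfied.
(3) = F AND T = false.
Overall: F OR F OR F → false.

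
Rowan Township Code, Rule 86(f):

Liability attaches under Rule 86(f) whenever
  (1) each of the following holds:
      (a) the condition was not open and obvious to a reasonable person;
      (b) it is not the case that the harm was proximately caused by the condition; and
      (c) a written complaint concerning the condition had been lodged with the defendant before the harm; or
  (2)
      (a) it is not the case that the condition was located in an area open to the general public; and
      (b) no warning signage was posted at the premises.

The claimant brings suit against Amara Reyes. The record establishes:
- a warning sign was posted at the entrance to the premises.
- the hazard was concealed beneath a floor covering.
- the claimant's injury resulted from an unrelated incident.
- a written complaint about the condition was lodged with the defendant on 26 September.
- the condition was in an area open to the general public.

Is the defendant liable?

(a) not open/obvious — met.
(b) not (proximate cause) — satisfied.
(c) complaint lodged — met.
(1): T AND T AND T → true.
(a) not (public area) — not satisfied.
(b) no signage posted — not satisfied.
So (2) is not satisfied (F AND F).
Overall = T OR F = true.

Yes — liable.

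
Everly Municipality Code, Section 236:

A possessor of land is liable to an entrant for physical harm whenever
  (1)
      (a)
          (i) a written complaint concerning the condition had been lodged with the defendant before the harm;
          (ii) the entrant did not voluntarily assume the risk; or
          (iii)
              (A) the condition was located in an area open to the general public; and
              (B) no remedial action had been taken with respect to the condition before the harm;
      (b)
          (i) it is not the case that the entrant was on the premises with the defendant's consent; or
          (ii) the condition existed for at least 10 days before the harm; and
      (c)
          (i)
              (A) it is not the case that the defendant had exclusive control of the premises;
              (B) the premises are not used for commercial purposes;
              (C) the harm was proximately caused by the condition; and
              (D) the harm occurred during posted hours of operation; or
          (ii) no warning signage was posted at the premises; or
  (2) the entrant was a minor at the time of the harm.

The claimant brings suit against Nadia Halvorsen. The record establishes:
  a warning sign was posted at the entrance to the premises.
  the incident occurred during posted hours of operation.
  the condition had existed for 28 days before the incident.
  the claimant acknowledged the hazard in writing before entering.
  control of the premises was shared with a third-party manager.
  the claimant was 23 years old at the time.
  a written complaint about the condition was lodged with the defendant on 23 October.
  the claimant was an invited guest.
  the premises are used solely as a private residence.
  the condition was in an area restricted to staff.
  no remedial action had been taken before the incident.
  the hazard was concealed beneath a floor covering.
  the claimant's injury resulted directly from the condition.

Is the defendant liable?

(i) complaint lodged — satisfied.
(ii) no assumed risk — not met.
(A) public area — fails.
(B) no remedial action — satisfied.
So (iii) is not satisfied (F AND T).
So (a) is satisfied (T OR F OR F).
(i) not (consent to enter) — not satisfied.
(ii) condition ≥10 days old — satisfied.
(b) = F OR T = true.
(A) not (exclusive control) — met.
(B) not (commercial use) — satisfied.
(C) proximate cause — satisfied.
(D) during posted hours — met.
(i) = T AND T AND T AND T = true.
(ii) no signage posted — not met.
So (c) is satisfied (T OR F).
So (1) is satisfied (T AND T AND T).
(2) entrant a minor — not met.
Overall = T OR F = true.

Yes — liable.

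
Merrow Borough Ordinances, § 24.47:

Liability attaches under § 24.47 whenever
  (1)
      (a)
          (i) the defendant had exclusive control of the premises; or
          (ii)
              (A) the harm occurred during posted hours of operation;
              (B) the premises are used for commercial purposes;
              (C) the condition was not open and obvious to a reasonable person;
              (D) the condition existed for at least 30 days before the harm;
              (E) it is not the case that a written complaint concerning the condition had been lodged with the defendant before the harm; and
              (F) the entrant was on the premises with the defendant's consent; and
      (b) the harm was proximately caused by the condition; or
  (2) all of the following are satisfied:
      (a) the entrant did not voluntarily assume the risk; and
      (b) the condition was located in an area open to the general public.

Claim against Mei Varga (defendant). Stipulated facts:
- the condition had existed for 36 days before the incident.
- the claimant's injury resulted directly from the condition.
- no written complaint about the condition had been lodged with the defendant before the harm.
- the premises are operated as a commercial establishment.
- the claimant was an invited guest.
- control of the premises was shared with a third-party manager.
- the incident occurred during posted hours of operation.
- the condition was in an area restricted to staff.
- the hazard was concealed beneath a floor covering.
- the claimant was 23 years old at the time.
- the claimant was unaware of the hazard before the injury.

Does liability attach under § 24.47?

(i) exclusive control — fails.
(A) during posted hours — holds.
(B) commercial use — satisfied.
(C) not open/obvious — satisfied.
(D) condition ≥30 days old — holds.
(E) not (complaint lodged) — satisfied.
(F) consent to enter — met.
So (ii) is satisfied (T AND T AND T AND T AND T AND T).
(a) = F OR T = true.
(b) proximate cause — holds.
(1): T AND T → true.
(a) no assumed risk — holds.
(b) public area — not met.
(2): T AND F → false.
Overall: T OR F → true.

Yes — liable.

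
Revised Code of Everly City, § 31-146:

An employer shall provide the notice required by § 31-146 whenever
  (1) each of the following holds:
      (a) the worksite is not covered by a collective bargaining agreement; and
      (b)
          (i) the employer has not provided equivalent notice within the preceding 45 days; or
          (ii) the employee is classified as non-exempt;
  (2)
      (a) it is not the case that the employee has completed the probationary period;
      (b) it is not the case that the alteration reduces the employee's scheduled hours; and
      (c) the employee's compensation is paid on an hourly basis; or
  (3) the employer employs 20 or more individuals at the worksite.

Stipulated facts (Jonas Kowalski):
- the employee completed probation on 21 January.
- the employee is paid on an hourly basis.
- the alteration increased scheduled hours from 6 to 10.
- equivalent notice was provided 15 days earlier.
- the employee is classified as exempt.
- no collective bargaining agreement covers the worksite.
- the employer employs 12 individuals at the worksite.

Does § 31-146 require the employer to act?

No — not required.

(a) no CBA — met.
(i) no recent notice — not satisfied.
(ii) non-exempt — not met.
(b): F OR F → false.
So (1) is not satisfied (T AND F).
(a) not (past probation) — not satisfied.
(b) not (hours reduced) — satisfied.
(c) hourly-paid — satisfied.
(2) = F AND T AND T = false.
(3) ≥ 20 at site — not met.
Overall: F OR F OR F → false.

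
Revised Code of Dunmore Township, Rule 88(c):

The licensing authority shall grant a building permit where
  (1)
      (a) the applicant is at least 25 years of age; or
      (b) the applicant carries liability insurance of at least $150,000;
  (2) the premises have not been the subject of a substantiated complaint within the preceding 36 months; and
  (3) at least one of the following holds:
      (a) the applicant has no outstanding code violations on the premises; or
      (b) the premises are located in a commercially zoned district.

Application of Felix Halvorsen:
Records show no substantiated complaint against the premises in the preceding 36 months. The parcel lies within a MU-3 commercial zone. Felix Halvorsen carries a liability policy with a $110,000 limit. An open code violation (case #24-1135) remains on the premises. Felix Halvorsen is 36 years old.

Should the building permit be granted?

(a) age ≥ 25 — met.
(b) insurance ≥ $150,000 — not satisfied.
(1): T OR F → true.
(2) no complaint in 36 mo. — holds.
(a) no code violations — not met.
(b) commercially zoned — met.
(3) = F OR T = true.
So Overall is satisfied (T AND T AND T).

Yes — granted.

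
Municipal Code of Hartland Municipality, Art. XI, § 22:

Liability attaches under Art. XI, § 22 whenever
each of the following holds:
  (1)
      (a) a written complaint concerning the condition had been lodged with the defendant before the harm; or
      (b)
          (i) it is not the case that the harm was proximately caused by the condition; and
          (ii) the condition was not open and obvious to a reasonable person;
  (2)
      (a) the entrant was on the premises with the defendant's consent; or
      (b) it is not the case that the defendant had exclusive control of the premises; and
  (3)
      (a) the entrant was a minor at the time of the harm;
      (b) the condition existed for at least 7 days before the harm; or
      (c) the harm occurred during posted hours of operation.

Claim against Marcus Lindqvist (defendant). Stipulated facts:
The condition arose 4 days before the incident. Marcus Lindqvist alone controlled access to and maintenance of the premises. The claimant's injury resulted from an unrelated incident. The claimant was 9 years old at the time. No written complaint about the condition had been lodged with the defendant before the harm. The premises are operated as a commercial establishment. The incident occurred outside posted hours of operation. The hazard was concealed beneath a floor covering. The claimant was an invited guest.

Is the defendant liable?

Yes — liable.

(a) complaint lodged — fails.
(i) not (proximate cause) — holds.
(ii) not open/obvious — met.
So (b) is satisfied (T AND T).
So (1) is satisfied (F OR T).
(a) consent to enter — satisfied.
(b) not (exclusive control) — not met.
So (2) is satisfied (T OR F).
(a) entrant a minor — met.
(b) condition ≥7 days old — not met.
(c) during posted hours — not satisfied.
(3): T OR F OR F → true.
So Overall is satisfied (T AND T AND T).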